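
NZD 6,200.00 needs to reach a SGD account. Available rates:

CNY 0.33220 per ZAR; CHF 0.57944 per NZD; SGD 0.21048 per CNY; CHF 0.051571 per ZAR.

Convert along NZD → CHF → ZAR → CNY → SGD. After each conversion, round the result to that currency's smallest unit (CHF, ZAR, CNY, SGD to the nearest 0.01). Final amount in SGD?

SGD 4,870.86

NZD 6,200.00 × 0.57944 = CHF 3,592.53
CHF 3,592.53 ÷ 0.051571 = ZAR 69,661.83
ZAR 69,661.83 × 0.33220 = CNY 23,141.66
CNY 23,141.66 × 0.21048 = SGD 4,870.86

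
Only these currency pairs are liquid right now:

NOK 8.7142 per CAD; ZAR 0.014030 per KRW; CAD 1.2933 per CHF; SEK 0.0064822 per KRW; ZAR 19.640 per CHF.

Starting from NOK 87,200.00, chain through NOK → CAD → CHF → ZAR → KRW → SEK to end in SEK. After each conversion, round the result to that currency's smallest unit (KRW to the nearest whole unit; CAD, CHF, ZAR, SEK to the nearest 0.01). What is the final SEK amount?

NOK 87,200.00 ÷ 8.7142 = CAD 10,006.66
CAD 10,006.66 ÷ 1.2933 = CHF 7,737.31
CHF 7,737.31 × 19.640 = ZAR 151,960.77
ZAR 151,960.77 ÷ 0.014030 = KRW 10,831,131
KRW 10,831,131 × 0.0064822 = SEK 70,209.56

SEK 70,209.56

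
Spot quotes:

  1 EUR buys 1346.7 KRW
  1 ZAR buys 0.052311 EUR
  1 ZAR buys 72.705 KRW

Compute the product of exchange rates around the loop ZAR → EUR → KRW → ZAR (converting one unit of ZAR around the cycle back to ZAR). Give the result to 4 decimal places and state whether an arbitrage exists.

Around ZAR → EUR → KRW → ZAR: 1 × 0.052311 × 1346.7 ÷ 72.705 = 0.968946
Product < 1; profitable direction is ZAR → KRW → EUR → ZAR.

0.9689 (arbitrage exists)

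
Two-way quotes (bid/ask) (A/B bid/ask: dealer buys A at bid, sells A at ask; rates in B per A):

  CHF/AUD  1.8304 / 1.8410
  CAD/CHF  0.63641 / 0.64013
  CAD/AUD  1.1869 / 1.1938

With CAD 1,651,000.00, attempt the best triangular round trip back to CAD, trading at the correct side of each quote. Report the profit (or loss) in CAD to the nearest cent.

Best loop CAD → AUD → CHF → CAD:
CAD 1,651,000.00 × 1.1869 (sell CAD at bid) = AUD 1,959,571.90
AUD 1,959,571.90 ÷ 1.8410 (buy CHF at ask) = CHF 1,064,406.25
CHF 1,064,406.25 ÷ 0.64013 (buy CAD at ask) = CAD 1,662,797.00

Net profit: CAD 11,797.00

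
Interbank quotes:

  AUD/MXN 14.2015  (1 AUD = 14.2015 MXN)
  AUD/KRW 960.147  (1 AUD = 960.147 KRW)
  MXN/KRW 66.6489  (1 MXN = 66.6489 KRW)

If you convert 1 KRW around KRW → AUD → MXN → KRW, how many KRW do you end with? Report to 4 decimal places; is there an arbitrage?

0.9858 (arbitrage exists)

Around KRW → AUD → MXN → KRW: 1 ÷ 960.147 × 14.2015 × 66.6489 = 0.985802
Product < 1; profitable direction is KRW → MXN → AUD → KRW.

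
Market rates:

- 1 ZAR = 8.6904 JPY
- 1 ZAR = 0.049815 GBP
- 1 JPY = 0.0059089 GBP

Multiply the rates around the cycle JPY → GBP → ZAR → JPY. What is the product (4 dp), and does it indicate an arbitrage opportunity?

Around JPY → GBP → ZAR → JPY: 1 × 0.0059089 ÷ 0.049815 × 8.6904 = 1.030828
Product > 1; profitable direction is JPY → GBP → ZAR → JPY.

1.0308 (arbitrage exists)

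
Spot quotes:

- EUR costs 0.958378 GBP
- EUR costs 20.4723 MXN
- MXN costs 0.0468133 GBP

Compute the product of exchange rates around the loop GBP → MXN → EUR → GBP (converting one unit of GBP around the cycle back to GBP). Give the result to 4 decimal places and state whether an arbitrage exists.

1.0000 (no arbitrage)

Around GBP → MXN → EUR → GBP: 1 ÷ 0.0468133 ÷ 20.4723 × 0.958378 = 1.000002
Product ≈ 1 (deviation 0.000%, within rounding noise).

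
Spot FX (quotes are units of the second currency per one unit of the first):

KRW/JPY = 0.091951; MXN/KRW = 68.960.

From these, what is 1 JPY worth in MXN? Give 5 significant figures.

JPY/MXN = 0.15771

1 JPY ÷ 0.091951 = 10.8754 KRW
10.8754 KRW ÷ 68.960 = 0.157705 MXN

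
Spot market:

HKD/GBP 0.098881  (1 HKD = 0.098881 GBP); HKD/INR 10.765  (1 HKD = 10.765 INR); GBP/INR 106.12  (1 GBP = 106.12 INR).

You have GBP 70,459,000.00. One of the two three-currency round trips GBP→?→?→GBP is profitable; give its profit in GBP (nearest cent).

Profit: GBP 1,824,707.21

Profitable loop is GBP → HKD → INR → GBP:
GBP 70,459,000.00 ÷ 0.098881 = HKD 712,563,586.53
HKD 712,563,586.53 × 10.765 = INR 7,670,747,009.03
INR 7,670,747,009.03 ÷ 106.12 = GBP 72,283,707.21
Profit = GBP 72,283,707.21 − GBP 70,459,000.00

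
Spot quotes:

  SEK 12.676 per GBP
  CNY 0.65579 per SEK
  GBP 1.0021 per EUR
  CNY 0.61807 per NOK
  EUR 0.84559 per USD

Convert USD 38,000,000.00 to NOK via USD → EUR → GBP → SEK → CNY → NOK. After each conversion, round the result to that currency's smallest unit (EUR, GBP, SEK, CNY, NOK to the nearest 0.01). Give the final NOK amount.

USD 38,000,000.00 × 0.84559 = EUR 32,132,420.00
EUR 32,132,420.00 × 1.0021 = GBP 32,199,898.08
GBP 32,199,898.08 × 12.676 = SEK 408,165,908.06
SEK 408,165,908.06 × 0.65579 = CNY 267,671,120.85
CNY 267,671,120.85 ÷ 0.61807 = NOK 433,075,737.13

NOK 433,075,737.13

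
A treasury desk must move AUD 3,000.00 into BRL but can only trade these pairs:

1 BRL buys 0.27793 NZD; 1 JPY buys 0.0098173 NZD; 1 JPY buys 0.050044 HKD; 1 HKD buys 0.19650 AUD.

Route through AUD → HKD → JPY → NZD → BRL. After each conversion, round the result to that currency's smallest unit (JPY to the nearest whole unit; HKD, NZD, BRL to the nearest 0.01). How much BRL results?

BRL 10,776.13

AUD 3,000.00 ÷ 0.19650 = HKD 15,267.18
HKD 15,267.18 ÷ 0.050044 = JPY 305,075
JPY 305,075 × 0.0098173 = NZD 2,995.01
NZD 2,995.01 ÷ 0.27793 = BRL 10,776.13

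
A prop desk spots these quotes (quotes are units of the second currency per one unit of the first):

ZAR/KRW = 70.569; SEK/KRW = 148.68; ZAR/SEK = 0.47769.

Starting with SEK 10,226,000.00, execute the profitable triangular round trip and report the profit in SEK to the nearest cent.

Profit: SEK 65,780.79

Profitable loop is SEK → KRW → ZAR → SEK:
SEK 10,226,000.00 × 148.68 = KRW 1,520,401,680
KRW 1,520,401,680 ÷ 70.569 = ZAR 21,544,894.78
ZAR 21,544,894.78 × 0.47769 = SEK 10,291,780.79
Profit = SEK 10,291,780.79 − SEK 10,226,000.00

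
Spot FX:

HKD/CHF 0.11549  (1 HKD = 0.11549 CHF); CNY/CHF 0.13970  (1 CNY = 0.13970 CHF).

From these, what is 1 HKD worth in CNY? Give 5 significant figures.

1 HKD × 0.11549 = 0.11549 CHF
0.11549 CHF ÷ 0.13970 = 0.8267 CNY

HKD/CNY = 0.82670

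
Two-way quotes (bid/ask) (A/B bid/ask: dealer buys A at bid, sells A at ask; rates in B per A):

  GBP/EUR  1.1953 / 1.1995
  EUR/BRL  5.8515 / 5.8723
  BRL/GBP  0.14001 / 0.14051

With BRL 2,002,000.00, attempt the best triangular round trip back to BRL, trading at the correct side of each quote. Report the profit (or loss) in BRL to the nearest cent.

Net profit: BRL 20,778.61

Best loop BRL → EUR → GBP → BRL:
BRL 2,002,000.00 ÷ 5.8723 (buy EUR at ask) = EUR 340,922.64
EUR 340,922.64 ÷ 1.1995 (buy GBP at ask) = GBP 284,220.62
GBP 284,220.62 ÷ 0.14051 (buy BRL at ask) = BRL 2,022,778.61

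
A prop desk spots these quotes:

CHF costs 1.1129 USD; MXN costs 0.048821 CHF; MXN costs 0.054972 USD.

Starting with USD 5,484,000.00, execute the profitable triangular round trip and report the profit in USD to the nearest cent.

Profitable loop is USD → CHF → MXN → USD:
USD 5,484,000.00 ÷ 1.1129 = CHF 4,927,666.46
CHF 4,927,666.46 ÷ 0.048821 = MXN 100,933,337.23
MXN 100,933,337.23 × 0.054972 = USD 5,548,507.41
Profit = USD 5,548,507.41 − USD 5,484,000.00

Profit: USD 64,507.41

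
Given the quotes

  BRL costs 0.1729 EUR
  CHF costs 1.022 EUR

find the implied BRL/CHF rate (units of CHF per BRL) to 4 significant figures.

BRL/CHF = 0.1692

1 BRL × 0.1729 = 0.1729 EUR
0.1729 EUR ÷ 1.022 = 0.169178 CHF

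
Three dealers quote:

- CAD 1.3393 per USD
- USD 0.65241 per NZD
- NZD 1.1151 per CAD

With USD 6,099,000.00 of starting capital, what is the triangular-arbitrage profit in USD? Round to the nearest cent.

Profitable loop is USD → NZD → CAD → USD:
USD 6,099,000.00 ÷ 0.65241 = NZD 9,348,415.87
NZD 9,348,415.87 ÷ 1.1151 = CAD 8,383,477.60
CAD 8,383,477.60 ÷ 1.3393 = USD 6,259,596.51
Profit = USD 6,259,596.51 − USD 6,099,000.00

Profit: USD 160,596.51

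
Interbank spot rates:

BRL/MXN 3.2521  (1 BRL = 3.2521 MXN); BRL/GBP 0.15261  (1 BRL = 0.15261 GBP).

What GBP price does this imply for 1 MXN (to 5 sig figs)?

MXN/GBP = 0.046927

1 MXN ÷ 3.2521 = 0.307494 BRL
0.307494 BRL × 0.15261 = 0.0469266 GBP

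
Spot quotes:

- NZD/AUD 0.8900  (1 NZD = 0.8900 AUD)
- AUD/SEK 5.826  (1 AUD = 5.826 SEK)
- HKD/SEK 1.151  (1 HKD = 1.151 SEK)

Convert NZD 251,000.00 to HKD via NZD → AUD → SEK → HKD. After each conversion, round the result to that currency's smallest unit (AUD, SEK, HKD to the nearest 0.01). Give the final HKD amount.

NZD 251,000.00 × 0.8900 = AUD 223,390.00
AUD 223,390.00 × 5.826 = SEK 1,301,470.14
SEK 1,301,470.14 ÷ 1.151 = HKD 1,130,729.92

HKD 1,130,729.92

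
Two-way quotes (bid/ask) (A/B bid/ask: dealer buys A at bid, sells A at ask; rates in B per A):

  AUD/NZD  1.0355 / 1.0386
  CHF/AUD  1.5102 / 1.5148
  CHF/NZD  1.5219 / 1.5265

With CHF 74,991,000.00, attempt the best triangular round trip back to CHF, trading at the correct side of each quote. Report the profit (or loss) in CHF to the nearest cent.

Best loop CHF → AUD → NZD → CHF:
CHF 74,991,000.00 × 1.5102 (sell CHF at bid) = AUD 113,251,408.20
AUD 113,251,408.20 × 1.0355 (sell AUD at bid) = NZD 117,271,833.19
NZD 117,271,833.19 ÷ 1.5265 (buy CHF at ask) = CHF 76,823,998.16

Net profit: CHF 1,832,998.16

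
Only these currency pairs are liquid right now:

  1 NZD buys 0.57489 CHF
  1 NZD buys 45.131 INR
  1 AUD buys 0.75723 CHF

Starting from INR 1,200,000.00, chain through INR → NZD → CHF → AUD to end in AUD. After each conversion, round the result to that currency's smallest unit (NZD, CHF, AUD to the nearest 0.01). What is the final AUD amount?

INR 1,200,000.00 ÷ 45.131 = NZD 26,589.26
NZD 26,589.26 × 0.57489 = CHF 15,285.90
CHF 15,285.90 ÷ 0.75723 = AUD 20,186.60

AUD 20,186.60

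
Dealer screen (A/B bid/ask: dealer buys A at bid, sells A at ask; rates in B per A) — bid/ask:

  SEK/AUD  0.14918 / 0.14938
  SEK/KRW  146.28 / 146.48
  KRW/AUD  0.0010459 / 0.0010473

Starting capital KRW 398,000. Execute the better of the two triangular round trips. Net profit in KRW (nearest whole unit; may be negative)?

Best loop KRW → AUD → SEK → KRW:
KRW 398,000 × 0.0010459 (sell KRW at bid) = AUD 416.27
AUD 416.27 ÷ 0.14938 (buy SEK at ask) = SEK 2,786.64
SEK 2,786.64 × 146.28 (sell SEK at bid) = KRW 407,630

Net profit: KRW 9,630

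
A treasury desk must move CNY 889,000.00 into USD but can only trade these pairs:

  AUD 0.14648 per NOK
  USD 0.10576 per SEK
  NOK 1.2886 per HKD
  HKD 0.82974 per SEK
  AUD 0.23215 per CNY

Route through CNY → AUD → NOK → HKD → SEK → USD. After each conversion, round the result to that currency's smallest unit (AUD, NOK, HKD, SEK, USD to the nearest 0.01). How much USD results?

CNY 889,000.00 × 0.23215 = AUD 206,381.35
AUD 206,381.35 ÷ 0.14648 = NOK 1,408,938.76
NOK 1,408,938.76 ÷ 1.2886 = HKD 1,093,387.21
HKD 1,093,387.21 ÷ 0.82974 = SEK 1,317,746.78
SEK 1,317,746.78 × 0.10576 = USD 139,364.90

USD 139,364.90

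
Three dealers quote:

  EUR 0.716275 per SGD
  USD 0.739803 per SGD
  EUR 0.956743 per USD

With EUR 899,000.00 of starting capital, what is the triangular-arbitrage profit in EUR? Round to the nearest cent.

Profit: EUR 10,762.65

Profitable loop is EUR → USD → SGD → EUR:
EUR 899,000.00 ÷ 0.956743 = USD 939,646.28
USD 939,646.28 ÷ 0.739803 = SGD 1,270,130.40
SGD 1,270,130.40 × 0.716275 = EUR 909,762.65
Profit = EUR 909,762.65 − EUR 899,000.00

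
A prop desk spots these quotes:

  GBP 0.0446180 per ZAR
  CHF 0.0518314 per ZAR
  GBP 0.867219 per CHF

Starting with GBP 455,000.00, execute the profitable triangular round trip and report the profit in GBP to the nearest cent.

Profit: GBP 3,377.21

Profitable loop is GBP → ZAR → CHF → GBP:
GBP 455,000.00 ÷ 0.0446180 = ZAR 10,197,678.07
ZAR 10,197,678.07 × 0.0518314 = CHF 528,559.93
CHF 528,559.93 × 0.867219 = GBP 458,377.21
Profit = GBP 458,377.21 − GBP 455,000.00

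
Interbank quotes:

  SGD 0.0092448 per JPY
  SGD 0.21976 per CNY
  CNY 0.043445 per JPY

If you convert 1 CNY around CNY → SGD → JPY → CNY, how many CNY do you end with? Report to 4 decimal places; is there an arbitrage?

1.0327 (arbitrage exists)

Around CNY → SGD → JPY → CNY: 1 × 0.21976 ÷ 0.0092448 × 0.043445 = 1.032740
Product > 1; profitable direction is CNY → SGD → JPY → CNY.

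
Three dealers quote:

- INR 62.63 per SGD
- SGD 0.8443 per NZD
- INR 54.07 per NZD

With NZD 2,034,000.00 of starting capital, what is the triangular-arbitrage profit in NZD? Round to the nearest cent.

Profitable loop is NZD → INR → SGD → NZD:
NZD 2,034,000.00 × 54.07 = INR 109,978,380.00
INR 109,978,380.00 ÷ 62.63 = SGD 1,756,001.60
SGD 1,756,001.60 ÷ 0.8443 = NZD 2,079,831.34
Profit = NZD 2,079,831.34 − NZD 2,034,000.00

Profit: NZD 45,831.34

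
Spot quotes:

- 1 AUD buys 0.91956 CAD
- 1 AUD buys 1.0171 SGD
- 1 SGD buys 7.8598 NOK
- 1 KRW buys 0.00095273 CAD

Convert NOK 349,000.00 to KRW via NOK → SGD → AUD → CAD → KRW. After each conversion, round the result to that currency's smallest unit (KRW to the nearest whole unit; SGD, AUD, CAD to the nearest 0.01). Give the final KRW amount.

KRW 42,136,702

NOK 349,000.00 ÷ 7.8598 = SGD 44,403.17
SGD 44,403.17 ÷ 1.0171 = AUD 43,656.64
AUD 43,656.64 × 0.91956 = CAD 40,144.90
CAD 40,144.90 ÷ 0.00095273 = KRW 42,136,702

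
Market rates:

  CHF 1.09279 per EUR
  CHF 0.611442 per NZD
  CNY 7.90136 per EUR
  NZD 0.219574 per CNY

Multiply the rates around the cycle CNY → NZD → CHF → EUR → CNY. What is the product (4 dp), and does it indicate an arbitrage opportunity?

0.9707 (arbitrage exists)

Around CNY → NZD → CHF → EUR → CNY: 1 × 0.219574 × 0.611442 ÷ 1.09279 × 7.90136 = 0.970736
Product < 1; profitable direction is CNY → EUR → CHF → NZD → CNY.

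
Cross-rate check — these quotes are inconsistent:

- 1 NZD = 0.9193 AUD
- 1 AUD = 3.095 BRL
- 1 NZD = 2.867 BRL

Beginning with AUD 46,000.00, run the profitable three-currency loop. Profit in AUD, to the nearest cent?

Profitable loop is AUD → NZD → BRL → AUD:
AUD 46,000.00 ÷ 0.9193 = NZD 50,038.07
NZD 50,038.07 × 2.867 = BRL 143,459.15
BRL 143,459.15 ÷ 3.095 = AUD 46,351.91
Profit = AUD 46,351.91 − AUD 46,000.00

Profit: AUD 351.91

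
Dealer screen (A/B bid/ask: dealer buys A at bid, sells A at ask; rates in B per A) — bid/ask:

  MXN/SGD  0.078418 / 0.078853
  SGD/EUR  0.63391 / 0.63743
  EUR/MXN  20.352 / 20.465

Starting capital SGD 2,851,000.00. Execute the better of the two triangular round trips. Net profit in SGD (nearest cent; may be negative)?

Net profit: SGD 33,348.12

Best loop SGD → EUR → MXN → SGD:
SGD 2,851,000.00 × 0.63391 (sell SGD at bid) = EUR 1,807,277.41
EUR 1,807,277.41 × 20.352 (sell EUR at bid) = MXN 36,781,709.85
MXN 36,781,709.85 × 0.078418 (sell MXN at bid) = SGD 2,884,348.12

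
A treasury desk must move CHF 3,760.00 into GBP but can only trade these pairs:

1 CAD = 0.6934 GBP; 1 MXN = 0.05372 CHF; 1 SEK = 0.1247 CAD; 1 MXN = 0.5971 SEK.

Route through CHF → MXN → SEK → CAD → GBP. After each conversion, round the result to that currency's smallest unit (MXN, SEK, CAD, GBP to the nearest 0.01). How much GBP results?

CHF 3,760.00 ÷ 0.05372 = MXN 69,992.55
MXN 69,992.55 × 0.5971 = SEK 41,792.55
SEK 41,792.55 × 0.1247 = CAD 5,211.53
CAD 5,211.53 × 0.6934 = GBP 3,613.67

GBP 3,613.67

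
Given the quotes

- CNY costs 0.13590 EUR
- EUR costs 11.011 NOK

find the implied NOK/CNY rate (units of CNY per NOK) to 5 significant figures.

1 NOK ÷ 11.011 = 0.0908183 EUR
0.0908183 EUR ÷ 0.13590 = 0.668273 CNY

NOK/CNY = 0.66827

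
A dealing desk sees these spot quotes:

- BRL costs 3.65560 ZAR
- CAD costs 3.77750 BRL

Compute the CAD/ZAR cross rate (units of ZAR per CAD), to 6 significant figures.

CAD/ZAR = 13.8090

1 CAD × 3.77750 = 3.7775 BRL
3.7775 BRL × 3.65560 = 13.809 ZAR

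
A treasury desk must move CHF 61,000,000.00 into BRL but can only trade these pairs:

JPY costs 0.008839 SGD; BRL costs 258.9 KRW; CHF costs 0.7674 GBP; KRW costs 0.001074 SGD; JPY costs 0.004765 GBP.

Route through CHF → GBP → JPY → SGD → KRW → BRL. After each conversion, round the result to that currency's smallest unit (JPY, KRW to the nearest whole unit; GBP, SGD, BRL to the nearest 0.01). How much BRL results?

BRL 312,288,165.87

CHF 61,000,000.00 × 0.7674 = GBP 46,811,400.00
GBP 46,811,400.00 ÷ 0.004765 = JPY 9,824,008,395
JPY 9,824,008,395 × 0.008839 = SGD 86,834,410.20
SGD 86,834,410.20 ÷ 0.001074 = KRW 80,851,406,145
KRW 80,851,406,145 ÷ 258.9 = BRL 312,288,165.87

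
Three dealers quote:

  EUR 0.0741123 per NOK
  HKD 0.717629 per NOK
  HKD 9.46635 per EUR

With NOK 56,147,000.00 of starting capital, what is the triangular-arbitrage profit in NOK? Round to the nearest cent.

Profitable loop is NOK → HKD → EUR → NOK:
NOK 56,147,000.00 × 0.717629 = HKD 40,292,715.46
HKD 40,292,715.46 ÷ 9.46635 = EUR 4,256,415.14
EUR 4,256,415.14 ÷ 0.0741123 = NOK 57,431,966.63
Profit = NOK 57,431,966.63 − NOK 56,147,000.00

Profit: NOK 1,284,966.63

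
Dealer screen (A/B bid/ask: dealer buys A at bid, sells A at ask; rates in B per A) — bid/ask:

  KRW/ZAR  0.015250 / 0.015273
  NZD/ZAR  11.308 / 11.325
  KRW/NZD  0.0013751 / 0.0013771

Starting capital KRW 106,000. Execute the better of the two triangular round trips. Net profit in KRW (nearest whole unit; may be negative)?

Best loop KRW → NZD → ZAR → KRW:
KRW 106,000 × 0.0013751 (sell KRW at bid) = NZD 145.76
NZD 145.76 × 11.308 (sell NZD at bid) = ZAR 1,648.26
ZAR 1,648.26 ÷ 0.015273 (buy KRW at ask) = KRW 107,920

Net profit: KRW 1,920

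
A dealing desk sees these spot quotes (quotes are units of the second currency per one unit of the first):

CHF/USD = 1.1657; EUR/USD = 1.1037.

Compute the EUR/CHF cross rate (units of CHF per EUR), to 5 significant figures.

EUR/CHF = 0.94681

1 EUR × 1.1037 = 1.1037 USD
1.1037 USD ÷ 1.1657 = 0.946813 CHF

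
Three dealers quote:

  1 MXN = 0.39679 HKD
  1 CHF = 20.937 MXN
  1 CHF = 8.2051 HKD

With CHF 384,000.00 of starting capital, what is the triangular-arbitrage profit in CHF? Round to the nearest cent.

Profitable loop is CHF → MXN → HKD → CHF:
CHF 384,000.00 × 20.937 = MXN 8,039,808.00
MXN 8,039,808.00 × 0.39679 = HKD 3,190,115.42
HKD 3,190,115.42 ÷ 8.2051 = CHF 388,796.65
Profit = CHF 388,796.65 − CHF 384,000.00

Profit: CHF 4,796.65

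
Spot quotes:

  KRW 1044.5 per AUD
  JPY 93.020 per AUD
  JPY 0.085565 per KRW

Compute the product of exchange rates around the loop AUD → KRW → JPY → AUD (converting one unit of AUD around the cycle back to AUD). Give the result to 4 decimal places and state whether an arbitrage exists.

0.9608 (arbitrage exists)

Around AUD → KRW → JPY → AUD: 1 × 1044.5 × 0.085565 ÷ 93.020 = 0.960790
Product < 1; profitable direction is AUD → JPY → KRW → AUD.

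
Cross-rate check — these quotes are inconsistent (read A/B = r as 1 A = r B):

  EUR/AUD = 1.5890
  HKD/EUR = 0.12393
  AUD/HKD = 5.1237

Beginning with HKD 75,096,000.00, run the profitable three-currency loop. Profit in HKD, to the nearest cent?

Profitable loop is HKD → EUR → AUD → HKD:
HKD 75,096,000.00 × 0.12393 = EUR 9,306,647.28
EUR 9,306,647.28 × 1.5890 = AUD 14,788,262.53
AUD 14,788,262.53 × 5.1237 = HKD 75,770,620.71
Profit = HKD 75,770,620.71 − HKD 75,096,000.00

Profit: HKD 674,620.71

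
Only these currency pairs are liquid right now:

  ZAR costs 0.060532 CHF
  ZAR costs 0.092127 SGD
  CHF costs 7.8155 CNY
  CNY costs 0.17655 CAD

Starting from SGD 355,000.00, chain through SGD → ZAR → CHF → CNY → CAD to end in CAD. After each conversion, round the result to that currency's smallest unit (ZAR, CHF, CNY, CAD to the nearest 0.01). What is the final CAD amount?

CAD 321,848.10

SGD 355,000.00 ÷ 0.092127 = ZAR 3,853,376.32
ZAR 3,853,376.32 × 0.060532 = CHF 233,252.58
CHF 233,252.58 × 7.8155 = CNY 1,822,985.54
CNY 1,822,985.54 × 0.17655 = CAD 321,848.10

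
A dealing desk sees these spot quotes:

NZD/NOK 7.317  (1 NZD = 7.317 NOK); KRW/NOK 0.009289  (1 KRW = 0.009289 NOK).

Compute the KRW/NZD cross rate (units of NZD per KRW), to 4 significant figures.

KRW/NZD = 0.001270

1 KRW × 0.009289 = 0.009289 NOK
0.009289 NOK ÷ 7.317 = 0.00126951 NZD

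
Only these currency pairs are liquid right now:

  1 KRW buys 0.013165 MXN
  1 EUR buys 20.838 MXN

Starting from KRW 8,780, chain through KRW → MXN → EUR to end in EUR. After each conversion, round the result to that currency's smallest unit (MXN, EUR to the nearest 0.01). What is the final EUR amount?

KRW 8,780 × 0.013165 = MXN 115.59
MXN 115.59 ÷ 20.838 = EUR 5.55

EUR 5.55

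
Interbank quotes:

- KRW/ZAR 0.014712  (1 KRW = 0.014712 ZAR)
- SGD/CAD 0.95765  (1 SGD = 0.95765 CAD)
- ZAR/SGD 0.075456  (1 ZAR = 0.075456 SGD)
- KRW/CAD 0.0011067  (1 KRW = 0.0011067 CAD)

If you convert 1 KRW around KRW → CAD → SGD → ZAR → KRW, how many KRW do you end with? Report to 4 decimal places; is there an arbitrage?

1.0410 (arbitrage exists)

Around KRW → CAD → SGD → ZAR → KRW: 1 × 0.0011067 ÷ 0.95765 ÷ 0.075456 ÷ 0.014712 = 1.041016
Product > 1; profitable direction is KRW → CAD → SGD → ZAR → KRW.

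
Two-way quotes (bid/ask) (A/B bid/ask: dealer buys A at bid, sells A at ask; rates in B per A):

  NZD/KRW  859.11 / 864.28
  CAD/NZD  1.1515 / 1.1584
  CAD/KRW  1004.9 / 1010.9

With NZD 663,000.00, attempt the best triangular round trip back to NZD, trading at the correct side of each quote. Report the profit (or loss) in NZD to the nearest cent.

Best loop NZD → CAD → KRW → NZD:
NZD 663,000.00 ÷ 1.1584 (buy CAD at ask) = CAD 572,341.16
CAD 572,341.16 × 1004.9 (sell CAD at bid) = KRW 575,145,632
KRW 575,145,632 ÷ 864.28 (buy NZD at ask) = NZD 665,462.16

Net profit: NZD 2,462.16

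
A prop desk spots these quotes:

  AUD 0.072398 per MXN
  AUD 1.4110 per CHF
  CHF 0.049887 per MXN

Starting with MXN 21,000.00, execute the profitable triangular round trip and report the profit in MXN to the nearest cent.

Profit: MXN 598.89

Profitable loop is MXN → AUD → CHF → MXN:
MXN 21,000.00 × 0.072398 = AUD 1,520.36
AUD 1,520.36 ÷ 1.4110 = CHF 1,077.50
CHF 1,077.50 ÷ 0.049887 = MXN 21,598.89
Profit = MXN 21,598.89 − MXN 21,000.00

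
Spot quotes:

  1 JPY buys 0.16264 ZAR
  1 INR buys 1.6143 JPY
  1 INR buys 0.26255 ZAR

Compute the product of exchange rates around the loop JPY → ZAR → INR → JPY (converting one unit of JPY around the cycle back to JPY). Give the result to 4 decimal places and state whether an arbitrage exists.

Around JPY → ZAR → INR → JPY: 1 × 0.16264 ÷ 0.26255 × 1.6143 = 0.999999
Product ≈ 1 (deviation 0.000%, within rounding noise).

1.0000 (no arbitrage)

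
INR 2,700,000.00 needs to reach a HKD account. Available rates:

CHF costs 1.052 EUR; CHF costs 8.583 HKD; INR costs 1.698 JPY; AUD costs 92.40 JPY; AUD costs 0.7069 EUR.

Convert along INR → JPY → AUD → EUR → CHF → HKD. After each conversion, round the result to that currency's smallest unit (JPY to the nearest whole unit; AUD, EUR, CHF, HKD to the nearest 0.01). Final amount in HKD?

INR 2,700,000.00 × 1.698 = JPY 4,584,600
JPY 4,584,600 ÷ 92.40 = AUD 49,616.88
AUD 49,616.88 × 0.7069 = EUR 35,074.17
EUR 35,074.17 ÷ 1.052 = CHF 33,340.47
CHF 33,340.47 × 8.583 = HKD 286,161.25

HKD 286,161.25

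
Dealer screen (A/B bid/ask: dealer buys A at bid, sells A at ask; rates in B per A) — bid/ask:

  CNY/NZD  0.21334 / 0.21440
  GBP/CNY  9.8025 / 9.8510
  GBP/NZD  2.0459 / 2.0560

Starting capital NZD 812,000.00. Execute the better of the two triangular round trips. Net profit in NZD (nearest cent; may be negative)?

Net profit: NZD 13,927.75

Best loop NZD → GBP → CNY → NZD:
NZD 812,000.00 ÷ 2.0560 (buy GBP at ask) = GBP 394,941.63
GBP 394,941.63 × 9.8025 (sell GBP at bid) = CNY 3,871,415.37
CNY 3,871,415.37 × 0.21334 (sell CNY at bid) = NZD 825,927.75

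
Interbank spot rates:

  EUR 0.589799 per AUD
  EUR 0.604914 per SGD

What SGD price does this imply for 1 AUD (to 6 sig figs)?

1 AUD × 0.589799 = 0.589799 EUR
0.589799 EUR ÷ 0.604914 = 0.975013 SGD

AUD/SGD = 0.975013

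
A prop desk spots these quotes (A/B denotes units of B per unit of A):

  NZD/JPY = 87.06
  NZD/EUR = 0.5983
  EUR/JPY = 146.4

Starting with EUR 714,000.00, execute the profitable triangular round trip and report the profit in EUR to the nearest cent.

Profit: EUR 4,355.84

Profitable loop is EUR → JPY → NZD → EUR:
EUR 714,000.00 × 146.4 = JPY 104,529,600
JPY 104,529,600 ÷ 87.06 = NZD 1,200,661.61
NZD 1,200,661.61 × 0.5983 = EUR 718,355.84
Profit = EUR 718,355.84 − EUR 714,000.00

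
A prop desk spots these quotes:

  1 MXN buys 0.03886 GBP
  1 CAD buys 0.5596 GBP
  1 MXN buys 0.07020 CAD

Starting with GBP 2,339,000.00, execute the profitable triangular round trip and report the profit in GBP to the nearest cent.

Profitable loop is GBP → MXN → CAD → GBP:
GBP 2,339,000.00 ÷ 0.03886 = MXN 60,190,427.17
MXN 60,190,427.17 × 0.07020 = CAD 4,225,367.99
CAD 4,225,367.99 × 0.5596 = GBP 2,364,515.93
Profit = GBP 2,364,515.93 − GBP 2,339,000.00

Profit: GBP 25,515.93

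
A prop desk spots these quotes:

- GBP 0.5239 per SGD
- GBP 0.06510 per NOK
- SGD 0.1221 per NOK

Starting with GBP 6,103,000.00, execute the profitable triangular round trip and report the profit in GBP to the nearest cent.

Profit: GBP 107,982.36

Profitable loop is GBP → SGD → NOK → GBP:
GBP 6,103,000.00 ÷ 0.5239 = SGD 11,649,169.69
SGD 11,649,169.69 ÷ 0.1221 = NOK 95,406,795.16
NOK 95,406,795.16 × 0.06510 = GBP 6,210,982.36
Profit = GBP 6,210,982.36 − GBP 6,103,000.00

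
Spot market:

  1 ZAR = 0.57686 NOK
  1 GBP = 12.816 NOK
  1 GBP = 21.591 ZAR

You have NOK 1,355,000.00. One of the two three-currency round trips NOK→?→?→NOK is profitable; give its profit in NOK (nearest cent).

Profitable loop is NOK → ZAR → GBP → NOK:
NOK 1,355,000.00 ÷ 0.57686 = ZAR 2,348,923.48
ZAR 2,348,923.48 ÷ 21.591 = GBP 108,791.79
GBP 108,791.79 × 12.816 = NOK 1,394,275.55
Profit = NOK 1,394,275.55 − NOK 1,355,000.00

Profit: NOK 39,275.55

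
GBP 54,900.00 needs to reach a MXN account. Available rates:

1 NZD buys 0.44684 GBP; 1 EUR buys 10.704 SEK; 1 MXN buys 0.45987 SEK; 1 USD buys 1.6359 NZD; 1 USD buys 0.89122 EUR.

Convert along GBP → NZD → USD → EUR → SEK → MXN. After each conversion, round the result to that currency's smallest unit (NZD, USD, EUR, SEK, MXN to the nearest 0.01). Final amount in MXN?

MXN 1,557,971.43

GBP 54,900.00 ÷ 0.44684 = NZD 122,862.77
NZD 122,862.77 ÷ 1.6359 = USD 75,104.08
USD 75,104.08 × 0.89122 = EUR 66,934.26
EUR 66,934.26 × 10.704 = SEK 716,464.32
SEK 716,464.32 ÷ 0.45987 = MXN 1,557,971.43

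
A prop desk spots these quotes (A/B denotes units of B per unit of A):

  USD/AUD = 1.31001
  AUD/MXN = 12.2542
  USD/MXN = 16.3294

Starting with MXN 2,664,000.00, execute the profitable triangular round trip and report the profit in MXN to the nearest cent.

Profitable loop is MXN → AUD → USD → MXN:
MXN 2,664,000.00 ÷ 12.2542 = AUD 217,394.85
AUD 217,394.85 ÷ 1.31001 = USD 165,949.00
USD 165,949.00 × 16.3294 = MXN 2,709,847.64
Profit = MXN 2,709,847.64 − MXN 2,664,000.00

Profit: MXN 45,847.64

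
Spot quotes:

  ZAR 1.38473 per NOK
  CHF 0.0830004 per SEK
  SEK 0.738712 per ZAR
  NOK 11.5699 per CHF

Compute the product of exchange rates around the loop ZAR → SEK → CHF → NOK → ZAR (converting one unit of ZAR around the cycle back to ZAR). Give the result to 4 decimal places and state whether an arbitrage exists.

Around ZAR → SEK → CHF → NOK → ZAR: 1 × 0.738712 × 0.0830004 × 11.5699 × 1.38473 = 0.982313
Product < 1; profitable direction is ZAR → NOK → CHF → SEK → ZAR.

0.9823 (arbitrage exists)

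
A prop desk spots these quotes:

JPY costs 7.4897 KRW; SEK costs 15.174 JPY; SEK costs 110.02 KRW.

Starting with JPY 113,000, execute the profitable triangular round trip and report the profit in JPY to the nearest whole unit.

Profitable loop is JPY → KRW → SEK → JPY:
JPY 113,000 × 7.4897 = KRW 846,336
KRW 846,336 ÷ 110.02 = SEK 7,692.57
SEK 7,692.57 × 15.174 = JPY 116,727
Profit = JPY 116,727 − JPY 113,000

Profit: JPY 3,727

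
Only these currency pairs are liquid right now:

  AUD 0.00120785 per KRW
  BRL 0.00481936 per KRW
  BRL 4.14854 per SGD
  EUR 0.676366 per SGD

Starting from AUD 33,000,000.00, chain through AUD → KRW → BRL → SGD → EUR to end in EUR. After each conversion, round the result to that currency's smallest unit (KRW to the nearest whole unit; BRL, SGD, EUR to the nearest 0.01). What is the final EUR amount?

AUD 33,000,000.00 ÷ 0.00120785 = KRW 27,321,273,337
KRW 27,321,273,337 × 0.00481936 = BRL 131,671,051.87
BRL 131,671,051.87 ÷ 4.14854 = SGD 31,739,130.36
SGD 31,739,130.36 × 0.676366 = EUR 21,467,268.65

EUR 21,467,268.65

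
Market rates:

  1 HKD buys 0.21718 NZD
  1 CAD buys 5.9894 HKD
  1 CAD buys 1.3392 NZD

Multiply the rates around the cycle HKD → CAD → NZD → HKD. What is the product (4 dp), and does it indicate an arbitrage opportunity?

Around HKD → CAD → NZD → HKD: 1 ÷ 5.9894 × 1.3392 ÷ 0.21718 = 1.029538
Product > 1; profitable direction is HKD → CAD → NZD → HKD.

1.0295 (arbitrage exists)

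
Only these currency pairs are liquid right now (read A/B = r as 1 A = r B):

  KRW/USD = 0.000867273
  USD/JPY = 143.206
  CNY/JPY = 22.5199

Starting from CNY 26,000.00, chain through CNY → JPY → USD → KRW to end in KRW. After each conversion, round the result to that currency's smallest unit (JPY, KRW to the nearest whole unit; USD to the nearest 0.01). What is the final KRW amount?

CNY 26,000.00 × 22.5199 = JPY 585,517
JPY 585,517 ÷ 143.206 = USD 4,088.63
USD 4,088.63 ÷ 0.000867273 = KRW 4,714,352

KRW 4,714,352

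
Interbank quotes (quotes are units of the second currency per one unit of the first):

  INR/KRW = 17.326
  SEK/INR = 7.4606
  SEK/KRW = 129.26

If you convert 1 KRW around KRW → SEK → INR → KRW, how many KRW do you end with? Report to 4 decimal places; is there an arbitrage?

1.0000 (no arbitrage)

Around KRW → SEK → INR → KRW: 1 ÷ 129.26 × 7.4606 × 17.326 = 1.000018
Product ≈ 1 (deviation 0.002%, within rounding noise).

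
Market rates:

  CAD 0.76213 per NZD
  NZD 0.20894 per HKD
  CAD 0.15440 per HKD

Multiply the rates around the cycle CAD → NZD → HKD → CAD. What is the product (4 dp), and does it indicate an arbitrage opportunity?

0.9696 (arbitrage exists)

Around CAD → NZD → HKD → CAD: 1 ÷ 0.76213 ÷ 0.20894 × 0.15440 = 0.969609
Product < 1; profitable direction is CAD → HKD → NZD → CAD.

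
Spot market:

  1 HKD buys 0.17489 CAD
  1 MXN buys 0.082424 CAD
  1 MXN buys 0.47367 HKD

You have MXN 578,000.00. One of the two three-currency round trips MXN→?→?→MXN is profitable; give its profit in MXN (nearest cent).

Profitable loop is MXN → HKD → CAD → MXN:
MXN 578,000.00 × 0.47367 = HKD 273,781.26
HKD 273,781.26 × 0.17489 = CAD 47,881.60
CAD 47,881.60 ÷ 0.082424 = MXN 580,918.23
Profit = MXN 580,918.23 − MXN 578,000.00

Profit: MXN 2,918.23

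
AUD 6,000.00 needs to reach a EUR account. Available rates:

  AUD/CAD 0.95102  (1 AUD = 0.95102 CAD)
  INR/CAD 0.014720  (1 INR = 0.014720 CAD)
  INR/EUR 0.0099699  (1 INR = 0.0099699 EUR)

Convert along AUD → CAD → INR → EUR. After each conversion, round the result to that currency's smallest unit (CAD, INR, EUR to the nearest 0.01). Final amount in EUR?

AUD 6,000.00 × 0.95102 = CAD 5,706.12
CAD 5,706.12 ÷ 0.014720 = INR 387,644.02
INR 387,644.02 × 0.0099699 = EUR 3,864.77

EUR 3,864.77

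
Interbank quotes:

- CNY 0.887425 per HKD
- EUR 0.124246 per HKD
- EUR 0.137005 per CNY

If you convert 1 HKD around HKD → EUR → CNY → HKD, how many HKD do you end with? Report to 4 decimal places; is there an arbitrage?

Around HKD → EUR → CNY → HKD: 1 × 0.124246 ÷ 0.137005 ÷ 0.887425 = 1.021914
Product > 1; profitable direction is HKD → EUR → CNY → HKD.

1.0219 (arbitrage exists)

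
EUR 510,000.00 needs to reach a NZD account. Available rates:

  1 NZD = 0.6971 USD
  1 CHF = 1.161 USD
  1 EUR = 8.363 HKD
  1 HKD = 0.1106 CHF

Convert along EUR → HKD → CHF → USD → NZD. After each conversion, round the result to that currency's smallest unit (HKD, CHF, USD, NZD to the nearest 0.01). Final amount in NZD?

EUR 510,000.00 × 8.363 = HKD 4,265,130.00
HKD 4,265,130.00 × 0.1106 = CHF 471,723.38
CHF 471,723.38 × 1.161 = USD 547,670.84
USD 547,670.84 ÷ 0.6971 = NZD 785,641.72

NZD 785,641.72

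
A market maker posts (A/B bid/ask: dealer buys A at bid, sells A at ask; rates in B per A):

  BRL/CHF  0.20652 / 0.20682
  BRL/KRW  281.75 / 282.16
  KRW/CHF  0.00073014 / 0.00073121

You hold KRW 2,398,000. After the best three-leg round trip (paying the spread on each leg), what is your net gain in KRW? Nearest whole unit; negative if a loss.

Best loop KRW → BRL → CHF → KRW:
KRW 2,398,000 ÷ 282.16 (buy BRL at ask) = BRL 8,498.72
BRL 8,498.72 × 0.20652 (sell BRL at bid) = CHF 1,755.16
CHF 1,755.16 ÷ 0.00073121 (buy KRW at ask) = KRW 2,400,345

Net profit: KRW 2,345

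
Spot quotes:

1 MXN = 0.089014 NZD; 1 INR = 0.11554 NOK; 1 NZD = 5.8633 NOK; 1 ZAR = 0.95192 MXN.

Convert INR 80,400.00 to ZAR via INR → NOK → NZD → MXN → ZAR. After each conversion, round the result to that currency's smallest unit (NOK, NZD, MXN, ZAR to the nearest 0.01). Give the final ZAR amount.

ZAR 18,697.64

INR 80,400.00 × 0.11554 = NOK 9,289.42
NOK 9,289.42 ÷ 5.8633 = NZD 1,584.33
NZD 1,584.33 ÷ 0.089014 = MXN 17,798.66
MXN 17,798.66 ÷ 0.95192 = ZAR 18,697.64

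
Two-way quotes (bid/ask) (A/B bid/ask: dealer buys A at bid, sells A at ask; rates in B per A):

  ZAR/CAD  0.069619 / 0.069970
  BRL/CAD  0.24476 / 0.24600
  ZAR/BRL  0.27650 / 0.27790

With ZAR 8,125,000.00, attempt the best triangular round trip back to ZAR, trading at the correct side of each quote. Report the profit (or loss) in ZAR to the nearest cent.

Best loop ZAR → CAD → BRL → ZAR:
ZAR 8,125,000.00 × 0.069619 (sell ZAR at bid) = CAD 565,654.38
CAD 565,654.38 ÷ 0.24600 (buy BRL at ask) = BRL 2,299,408.03
BRL 2,299,408.03 ÷ 0.27790 (buy ZAR at ask) = ZAR 8,274,228.24

Net profit: ZAR 149,228.24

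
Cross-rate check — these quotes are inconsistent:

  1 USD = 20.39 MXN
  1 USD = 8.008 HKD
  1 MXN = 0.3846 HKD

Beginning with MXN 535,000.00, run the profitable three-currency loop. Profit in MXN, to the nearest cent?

Profit: MXN 11,325.34

Profitable loop is MXN → USD → HKD → MXN:
MXN 535,000.00 ÷ 20.39 = USD 26,238.35
USD 26,238.35 × 8.008 = HKD 210,116.72
HKD 210,116.72 ÷ 0.3846 = MXN 546,325.34
Profit = MXN 546,325.34 − MXN 535,000.00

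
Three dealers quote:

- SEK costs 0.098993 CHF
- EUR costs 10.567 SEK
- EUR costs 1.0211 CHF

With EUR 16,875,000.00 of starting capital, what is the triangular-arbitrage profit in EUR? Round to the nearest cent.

Profit: EUR 412,480.31

Profitable loop is EUR → SEK → CHF → EUR:
EUR 16,875,000.00 × 10.567 = SEK 178,318,125.00
SEK 178,318,125.00 × 0.098993 = CHF 17,652,246.15
CHF 17,652,246.15 ÷ 1.0211 = EUR 17,287,480.31
Profit = EUR 17,287,480.31 − EUR 16,875,000.00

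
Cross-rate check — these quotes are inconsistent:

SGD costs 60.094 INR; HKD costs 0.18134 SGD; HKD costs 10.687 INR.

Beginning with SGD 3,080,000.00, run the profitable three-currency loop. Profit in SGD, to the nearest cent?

Profitable loop is SGD → INR → HKD → SGD:
SGD 3,080,000.00 × 60.094 = INR 185,089,520.00
INR 185,089,520.00 ÷ 10.687 = HKD 17,319,127.91
HKD 17,319,127.91 × 0.18134 = SGD 3,140,650.66
Profit = SGD 3,140,650.66 − SGD 3,080,000.00

Profit: SGD 60,650.66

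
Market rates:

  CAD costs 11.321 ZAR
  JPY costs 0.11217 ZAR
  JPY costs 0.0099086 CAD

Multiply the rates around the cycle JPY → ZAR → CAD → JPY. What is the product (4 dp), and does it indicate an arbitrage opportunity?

1.0000 (no arbitrage)

Around JPY → ZAR → CAD → JPY: 1 × 0.11217 ÷ 11.321 ÷ 0.0099086 = 0.999953
Product ≈ 1 (deviation 0.005%, within rounding noise).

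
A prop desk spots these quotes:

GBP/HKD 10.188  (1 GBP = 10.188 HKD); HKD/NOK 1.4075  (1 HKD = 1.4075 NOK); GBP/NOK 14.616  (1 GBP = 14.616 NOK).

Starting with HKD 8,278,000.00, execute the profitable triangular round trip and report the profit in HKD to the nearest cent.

Profit: HKD 159,555.00

Profitable loop is HKD → GBP → NOK → HKD:
HKD 8,278,000.00 ÷ 10.188 = GBP 812,524.54
GBP 812,524.54 × 14.616 = NOK 11,875,858.66
NOK 11,875,858.66 ÷ 1.4075 = HKD 8,437,555.00
Profit = HKD 8,437,555.00 − HKD 8,278,000.00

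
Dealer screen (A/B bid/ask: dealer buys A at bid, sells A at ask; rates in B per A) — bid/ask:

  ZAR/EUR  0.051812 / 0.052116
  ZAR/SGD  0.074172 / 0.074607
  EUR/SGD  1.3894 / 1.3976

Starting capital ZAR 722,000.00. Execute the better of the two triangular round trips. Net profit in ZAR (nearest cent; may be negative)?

Best loop ZAR → SGD → EUR → ZAR:
ZAR 722,000.00 × 0.074172 (sell ZAR at bid) = SGD 53,552.18
SGD 53,552.18 ÷ 1.3976 (buy EUR at ask) = EUR 38,317.25
EUR 38,317.25 ÷ 0.052116 (buy ZAR at ask) = ZAR 735,230.00

Net profit: ZAR 13,230.00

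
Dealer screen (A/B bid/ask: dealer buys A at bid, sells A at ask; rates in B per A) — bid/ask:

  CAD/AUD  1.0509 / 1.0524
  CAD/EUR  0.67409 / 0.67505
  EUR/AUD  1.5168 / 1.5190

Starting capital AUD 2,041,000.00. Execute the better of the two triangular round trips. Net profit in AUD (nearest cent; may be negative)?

Best loop AUD → EUR → CAD → AUD:
AUD 2,041,000.00 ÷ 1.5190 (buy EUR at ask) = EUR 1,343,647.14
EUR 1,343,647.14 ÷ 0.67505 (buy CAD at ask) = CAD 1,990,440.91
CAD 1,990,440.91 × 1.0509 (sell CAD at bid) = AUD 2,091,754.35

Net profit: AUD 50,754.35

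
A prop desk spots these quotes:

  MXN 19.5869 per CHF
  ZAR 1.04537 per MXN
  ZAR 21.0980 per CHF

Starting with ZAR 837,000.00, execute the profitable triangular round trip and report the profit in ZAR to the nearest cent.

Profit: ZAR 25,444.20

Profitable loop is ZAR → MXN → CHF → ZAR:
ZAR 837,000.00 ÷ 1.04537 = MXN 800,673.45
MXN 800,673.45 ÷ 19.5869 = CHF 40,878.01
CHF 40,878.01 × 21.0980 = ZAR 862,444.20
Profit = ZAR 862,444.20 − ZAR 837,000.00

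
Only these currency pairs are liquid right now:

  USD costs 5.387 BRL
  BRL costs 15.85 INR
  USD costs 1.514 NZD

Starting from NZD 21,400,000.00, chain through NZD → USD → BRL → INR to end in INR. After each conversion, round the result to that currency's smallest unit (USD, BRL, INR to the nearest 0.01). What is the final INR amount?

INR 1,206,880,138.36

NZD 21,400,000.00 ÷ 1.514 = USD 14,134,742.40
USD 14,134,742.40 × 5.387 = BRL 76,143,857.31
BRL 76,143,857.31 × 15.85 = INR 1,206,880,138.36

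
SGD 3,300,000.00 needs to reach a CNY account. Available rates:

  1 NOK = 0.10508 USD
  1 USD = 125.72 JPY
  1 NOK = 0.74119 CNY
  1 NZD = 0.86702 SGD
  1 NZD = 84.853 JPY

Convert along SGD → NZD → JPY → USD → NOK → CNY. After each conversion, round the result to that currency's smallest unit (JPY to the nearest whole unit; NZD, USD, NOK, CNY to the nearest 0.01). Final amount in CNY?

SGD 3,300,000.00 ÷ 0.86702 = NZD 3,806,140.57
NZD 3,806,140.57 × 84.853 = JPY 322,962,446
JPY 322,962,446 ÷ 125.72 = USD 2,568,902.69
USD 2,568,902.69 ÷ 0.10508 = NOK 24,447,113.53
NOK 24,447,113.53 × 0.74119 = CNY 18,119,956.08

CNY 18,119,956.08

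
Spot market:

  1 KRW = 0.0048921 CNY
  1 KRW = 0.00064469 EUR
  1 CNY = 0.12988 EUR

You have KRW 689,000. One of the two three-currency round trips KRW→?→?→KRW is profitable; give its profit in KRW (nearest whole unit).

Profit: KRW 10,089

Profitable loop is KRW → EUR → CNY → KRW:
KRW 689,000 × 0.00064469 = EUR 444.19
EUR 444.19 ÷ 0.12988 = CNY 3,420.01
CNY 3,420.01 ÷ 0.0048921 = KRW 699,089
Profit = KRW 699,089 − KRW 689,000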